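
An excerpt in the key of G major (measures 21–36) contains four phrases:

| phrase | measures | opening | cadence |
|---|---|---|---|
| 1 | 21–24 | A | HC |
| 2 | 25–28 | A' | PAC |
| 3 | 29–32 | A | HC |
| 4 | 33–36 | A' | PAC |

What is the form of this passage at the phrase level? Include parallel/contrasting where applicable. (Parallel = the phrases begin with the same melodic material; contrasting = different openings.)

repeated period

The cadence pattern HC–PAC–HC–PAC is weak–strong twice, and phrases 3–4 restate phrases 1–2: a period heard twice, not a double period (which would end weakly at phrase 2).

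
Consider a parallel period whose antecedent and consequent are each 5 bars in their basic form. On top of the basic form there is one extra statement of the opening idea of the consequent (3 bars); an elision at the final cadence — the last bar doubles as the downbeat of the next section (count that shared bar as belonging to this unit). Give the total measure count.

13 measures

Basic parallel period: 5 + 5 = 10 bars.
10 (basic form) + 3 (extra statement) = 13.
The elision shares a bar with the next section but does not change this unit's count.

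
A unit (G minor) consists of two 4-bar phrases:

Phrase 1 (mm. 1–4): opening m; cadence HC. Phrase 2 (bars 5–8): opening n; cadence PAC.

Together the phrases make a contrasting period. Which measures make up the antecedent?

measures 1–4

The phrase ending with the weaker cadence (half cadence) is the antecedent; the one ending more conclusively (perfect authentic cadence) is the consequent. The antecedent is measures 1–4.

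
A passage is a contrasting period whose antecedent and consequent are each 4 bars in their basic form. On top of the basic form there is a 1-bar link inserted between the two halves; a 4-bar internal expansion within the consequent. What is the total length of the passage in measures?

Basic contrasting period: 4 + 4 = 8 bars.
8 (basic form) + 1 (link) + 4 (internal expansion) = 13.

13 measures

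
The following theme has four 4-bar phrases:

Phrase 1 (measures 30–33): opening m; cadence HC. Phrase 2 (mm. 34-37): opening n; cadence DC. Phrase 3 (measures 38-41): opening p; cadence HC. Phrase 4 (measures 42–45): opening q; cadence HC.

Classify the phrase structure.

phrase group

Phrase 4 ends with a half cadence, no stronger than phrase 2's deceptive cadence, so the four phrases do not form a double period; nor do phrases 3–4 duplicate 1–2, so it is not a repeated period. With no phrase reaching a conclusive cadence, the passage is a phrase group.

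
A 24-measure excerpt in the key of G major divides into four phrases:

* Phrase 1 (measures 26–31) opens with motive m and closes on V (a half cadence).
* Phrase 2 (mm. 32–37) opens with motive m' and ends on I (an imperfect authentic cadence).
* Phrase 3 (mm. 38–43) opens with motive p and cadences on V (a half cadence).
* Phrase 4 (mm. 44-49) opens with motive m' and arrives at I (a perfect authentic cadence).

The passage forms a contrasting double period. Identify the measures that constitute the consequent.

In a double period the four phrases pair into a large antecedent (phrases 1–2, ending imperfect authentic cadence) and a large consequent (phrases 3–4, ending perfect authentic cadence). The consequent spans bars 38–49.

measures 38–49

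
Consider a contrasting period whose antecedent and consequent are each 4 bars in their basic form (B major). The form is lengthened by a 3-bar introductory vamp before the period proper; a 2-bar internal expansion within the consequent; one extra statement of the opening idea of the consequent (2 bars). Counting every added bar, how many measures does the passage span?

Basic contrasting period: 4 + 4 = 8 bars.
8 (basic form) + 3 (introduction) + 2 (internal expansion) + 2 (extra statement) = 15.

15 measures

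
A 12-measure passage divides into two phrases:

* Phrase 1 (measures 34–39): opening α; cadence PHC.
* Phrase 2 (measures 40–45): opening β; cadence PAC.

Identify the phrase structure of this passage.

Phrase 1 ends with a Phrygian half cadence (weaker) and phrase 2 with a perfect authentic cadence (stronger): antecedent + consequent = a period.
The two phrases open with different material (α / β), so the period is contrasting.

contrasting period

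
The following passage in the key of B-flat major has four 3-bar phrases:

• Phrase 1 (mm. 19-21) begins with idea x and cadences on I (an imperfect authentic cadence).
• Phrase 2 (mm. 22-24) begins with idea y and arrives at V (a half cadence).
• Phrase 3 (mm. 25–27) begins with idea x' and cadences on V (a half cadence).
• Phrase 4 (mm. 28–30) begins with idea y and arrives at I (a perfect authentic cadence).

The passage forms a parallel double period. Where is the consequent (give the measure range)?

In a double period the four phrases pair into a large antecedent (phrases 1–2, ending half cadence) and a large consequent (phrases 3–4, ending perfect authentic cadence). The consequent spans measures 25–30.

measures 25–30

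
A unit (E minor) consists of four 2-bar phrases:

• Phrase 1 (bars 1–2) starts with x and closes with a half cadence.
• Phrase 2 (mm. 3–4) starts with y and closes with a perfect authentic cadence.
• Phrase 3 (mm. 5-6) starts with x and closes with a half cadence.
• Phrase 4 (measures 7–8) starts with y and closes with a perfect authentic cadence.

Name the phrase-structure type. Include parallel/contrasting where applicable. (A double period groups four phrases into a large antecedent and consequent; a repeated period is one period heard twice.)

The cadence pattern HC–PAC–HC–PAC is weak–strong twice, and phrases 3–4 restate phrases 1–2: a period heard twice, not a double period (which would end weakly at phrase 2).

repeated period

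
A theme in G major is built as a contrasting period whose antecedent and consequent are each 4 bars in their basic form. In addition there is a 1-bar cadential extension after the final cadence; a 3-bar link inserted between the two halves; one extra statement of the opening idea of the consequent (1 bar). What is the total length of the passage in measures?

Basic contrasting period: 4 + 4 = 8 bars.
8 (basic form) + 1 (cadential extension) + 3 (link) + 1 (extra statement) = 13.

13 measures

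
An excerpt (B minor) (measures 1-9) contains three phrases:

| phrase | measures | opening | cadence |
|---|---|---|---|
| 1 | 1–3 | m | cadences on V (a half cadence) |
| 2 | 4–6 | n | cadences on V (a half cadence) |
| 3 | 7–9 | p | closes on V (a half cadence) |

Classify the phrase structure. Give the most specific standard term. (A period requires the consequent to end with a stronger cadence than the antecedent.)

The final phrase closes with a half cadence, which is not stronger than the preceding half cadence; the 3 phrases lack an overall antecedent–consequent design and so form a phrase group.

phrase group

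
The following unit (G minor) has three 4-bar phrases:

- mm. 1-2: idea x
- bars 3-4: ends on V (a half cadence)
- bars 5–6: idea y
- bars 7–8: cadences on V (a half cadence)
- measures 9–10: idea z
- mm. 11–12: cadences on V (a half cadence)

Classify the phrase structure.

The final phrase closes with a half cadence, which is not stronger than the preceding half cadence; the 3 phrases lack an overall antecedent–consequent design and so form a phrase group.

phrase group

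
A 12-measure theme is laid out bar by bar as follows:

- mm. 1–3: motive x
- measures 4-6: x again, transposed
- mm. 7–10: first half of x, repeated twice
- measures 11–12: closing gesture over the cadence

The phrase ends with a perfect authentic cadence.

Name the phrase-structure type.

sentence

Basic idea (mm. 1-3) + its repetition (measures 4–6) form the presentation; fragmentation and cadence (measures 7–12) form the continuation — the 12-bar whole is a sentence.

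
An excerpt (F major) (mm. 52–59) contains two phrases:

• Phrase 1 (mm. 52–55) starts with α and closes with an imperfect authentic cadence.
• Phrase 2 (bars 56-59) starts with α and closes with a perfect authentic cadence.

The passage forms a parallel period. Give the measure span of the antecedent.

The phrase ending with the weaker cadence (imperfect authentic cadence) is the antecedent; the one ending more conclusively (perfect authentic cadence) is the consequent. The antecedent is measures 52–55.

measures 52–55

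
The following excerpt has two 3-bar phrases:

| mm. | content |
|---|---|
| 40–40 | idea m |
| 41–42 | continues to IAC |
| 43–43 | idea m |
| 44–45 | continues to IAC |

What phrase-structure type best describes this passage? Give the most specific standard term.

repeated phrase

Both phrases have the same opening (m) and the same cadence (imperfect authentic cadence): the second is a restatement, not a consequent, so this is a repeated phrase rather than a period.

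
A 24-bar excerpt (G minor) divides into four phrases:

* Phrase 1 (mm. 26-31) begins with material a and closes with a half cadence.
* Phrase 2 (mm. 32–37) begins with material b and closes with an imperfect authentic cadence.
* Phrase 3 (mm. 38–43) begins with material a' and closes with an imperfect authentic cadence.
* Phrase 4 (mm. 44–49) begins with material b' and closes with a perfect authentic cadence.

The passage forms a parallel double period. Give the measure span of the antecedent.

In a double period the four phrases pair into a large antecedent (phrases 1–2, ending imperfect authentic cadence) and a large consequent (phrases 3–4, ending perfect authentic cadence). The antecedent spans measures 26–37.

measures 26–37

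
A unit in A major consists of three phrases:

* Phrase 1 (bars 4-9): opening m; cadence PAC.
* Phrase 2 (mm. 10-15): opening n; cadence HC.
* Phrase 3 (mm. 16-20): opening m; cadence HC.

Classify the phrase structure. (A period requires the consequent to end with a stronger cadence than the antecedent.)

The final phrase closes with a half cadence, which is not stronger than the preceding half cadence; the 3 phrases lack an overall antecedent–consequent design and so form a phrase group.

phrase group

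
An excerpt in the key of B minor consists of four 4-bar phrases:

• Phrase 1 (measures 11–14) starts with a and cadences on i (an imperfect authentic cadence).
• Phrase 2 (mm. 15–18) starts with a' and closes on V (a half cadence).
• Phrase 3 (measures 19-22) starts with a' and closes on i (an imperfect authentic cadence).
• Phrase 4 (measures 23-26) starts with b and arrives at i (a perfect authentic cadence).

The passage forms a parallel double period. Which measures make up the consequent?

In a double period the first pair of phrases (ending half cadence) is the large antecedent and the second pair (ending perfect authentic cadence) is the large consequent; the consequent is measures 19–26.

measures 19–26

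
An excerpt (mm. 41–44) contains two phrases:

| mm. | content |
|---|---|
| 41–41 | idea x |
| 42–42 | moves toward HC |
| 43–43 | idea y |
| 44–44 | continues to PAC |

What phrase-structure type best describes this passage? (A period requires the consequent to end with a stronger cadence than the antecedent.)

contrasting period

Phrase 1 ends with a half cadence (weaker) and phrase 2 with a perfect authentic cadence (stronger): antecedent + consequent = a period.
The two phrases open with different material (x / y), so the period is contrasting.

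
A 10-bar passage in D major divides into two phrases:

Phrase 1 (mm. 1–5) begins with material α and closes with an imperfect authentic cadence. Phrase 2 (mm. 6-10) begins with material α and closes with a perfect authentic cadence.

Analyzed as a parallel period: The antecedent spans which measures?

The antecedent is the phrase ending with the weaker cadence (imperfect authentic cadence, phrase 1) and the consequent the one ending more conclusively (perfect authentic cadence, phrase 2); the antecedent is mm. 1–5.

measures 1–5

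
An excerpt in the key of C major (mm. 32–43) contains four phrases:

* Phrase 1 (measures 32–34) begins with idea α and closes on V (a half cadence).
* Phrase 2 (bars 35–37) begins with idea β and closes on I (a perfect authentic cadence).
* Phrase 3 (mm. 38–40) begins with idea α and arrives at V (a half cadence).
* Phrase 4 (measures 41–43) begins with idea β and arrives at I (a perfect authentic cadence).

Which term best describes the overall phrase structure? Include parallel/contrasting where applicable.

The cadence pattern HC–PAC–HC–PAC is weak–strong twice, and phrases 3–4 restate phrases 1–2: a period heard twice, not a double period (which would end weakly at phrase 2).

repeated period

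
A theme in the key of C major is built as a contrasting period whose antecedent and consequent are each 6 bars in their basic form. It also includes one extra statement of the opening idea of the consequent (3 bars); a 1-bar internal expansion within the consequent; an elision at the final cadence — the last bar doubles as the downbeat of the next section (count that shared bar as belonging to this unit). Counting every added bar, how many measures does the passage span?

Basic contrasting period: 6 + 6 = 12 bars.
12 (basic form) + 3 (extra statement) + 1 (internal expansion) = 16.
The elision shares a bar with the next section but does not change this unit's count.

16 measures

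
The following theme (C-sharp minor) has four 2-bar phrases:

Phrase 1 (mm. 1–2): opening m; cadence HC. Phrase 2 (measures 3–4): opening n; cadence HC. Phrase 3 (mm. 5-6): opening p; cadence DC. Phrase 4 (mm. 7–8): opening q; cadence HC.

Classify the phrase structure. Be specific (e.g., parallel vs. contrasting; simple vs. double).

phrase group

Phrase 4 ends with a half cadence, no stronger than phrase 2's half cadence, so the four phrases do not form a double period; nor do phrases 3–4 duplicate 1–2, so it is not a repeated period. With no phrase reaching a conclusive cadence, the passage is a phrase group.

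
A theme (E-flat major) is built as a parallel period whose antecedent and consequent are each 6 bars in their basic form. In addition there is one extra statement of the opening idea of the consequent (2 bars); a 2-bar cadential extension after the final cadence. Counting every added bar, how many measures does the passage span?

16 measures

Basic parallel period: 6 + 6 = 12 bars.
12 (basic form) + 2 (extra statement) + 2 (cadential extension) = 16.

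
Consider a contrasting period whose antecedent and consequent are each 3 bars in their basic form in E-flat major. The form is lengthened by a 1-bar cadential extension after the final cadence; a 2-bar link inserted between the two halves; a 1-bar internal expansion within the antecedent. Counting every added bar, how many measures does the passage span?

10 measures

Basic contrasting period: 3 + 3 = 6 bars.
6 (basic form) + 1 (cadential extension) + 2 (link) + 1 (internal expansion) = 10.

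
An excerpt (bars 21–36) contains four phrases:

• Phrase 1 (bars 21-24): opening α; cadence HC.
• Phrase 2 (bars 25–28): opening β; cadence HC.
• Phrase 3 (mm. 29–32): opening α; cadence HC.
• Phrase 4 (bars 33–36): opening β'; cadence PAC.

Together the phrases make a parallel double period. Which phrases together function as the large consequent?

In a double period the first pair of phrases (ending half cadence) is the large antecedent and the second pair (ending perfect authentic cadence) is the large consequent; the consequent is phrases 3 and 4.

phrases 3 and 4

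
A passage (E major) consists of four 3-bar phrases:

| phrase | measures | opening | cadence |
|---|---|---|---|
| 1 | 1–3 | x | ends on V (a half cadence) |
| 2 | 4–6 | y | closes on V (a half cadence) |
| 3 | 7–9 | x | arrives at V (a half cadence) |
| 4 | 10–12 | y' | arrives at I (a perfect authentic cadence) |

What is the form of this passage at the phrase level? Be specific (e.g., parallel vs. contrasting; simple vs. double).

parallel double period

Four phrases in two halves: the first half (mm. 1–6) ends with a half cadence, the second (bars 7–12) with a perfect authentic cadence — a large antecedent–consequent pair, i.e. a double period.
Phrase 3 begins with the same material as phrase 1, making it parallel.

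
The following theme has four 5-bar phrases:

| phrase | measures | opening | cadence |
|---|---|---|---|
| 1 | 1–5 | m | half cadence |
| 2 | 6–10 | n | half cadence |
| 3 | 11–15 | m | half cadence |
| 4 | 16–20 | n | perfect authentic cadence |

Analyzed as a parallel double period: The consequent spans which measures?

measures 11–20

In a double period the four phrases pair into a large antecedent (phrases 1–2, ending half cadence) and a large consequent (phrases 3–4, ending perfect authentic cadence). The consequent spans mm. 11-20.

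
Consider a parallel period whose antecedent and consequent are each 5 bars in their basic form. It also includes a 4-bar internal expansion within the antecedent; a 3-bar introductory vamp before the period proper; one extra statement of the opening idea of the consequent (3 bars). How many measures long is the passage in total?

Basic parallel period: 5 + 5 = 10 bars.
10 (basic form) + 4 (internal expansion) + 3 (introduction) + 3 (extra statement) = 20.

20 measures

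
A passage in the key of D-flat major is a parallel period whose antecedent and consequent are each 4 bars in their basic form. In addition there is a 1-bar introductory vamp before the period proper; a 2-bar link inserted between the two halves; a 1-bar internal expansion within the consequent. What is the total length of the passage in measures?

Basic parallel period: 4 + 4 = 8 bars.
8 (basic form) + 1 (introduction) + 2 (link) + 1 (internal expansion) = 12.

12 measures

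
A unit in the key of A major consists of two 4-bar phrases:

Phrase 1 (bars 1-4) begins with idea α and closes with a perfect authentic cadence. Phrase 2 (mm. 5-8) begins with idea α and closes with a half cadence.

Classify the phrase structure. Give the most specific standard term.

phrase group

The second phrase closes with a half cadence, which is not stronger than the first phrase's perfect authentic cadence; without a weak→strong cadential pair there is no antecedent–consequent relationship, so this is a phrase group rather than a period.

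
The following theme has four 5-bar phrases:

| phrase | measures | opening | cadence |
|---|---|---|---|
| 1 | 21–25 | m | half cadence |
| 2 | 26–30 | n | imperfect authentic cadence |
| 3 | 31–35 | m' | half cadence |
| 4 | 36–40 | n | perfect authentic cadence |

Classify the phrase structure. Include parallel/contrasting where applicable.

Four phrases in two halves: the first half (measures 21–30) ends with an imperfect authentic cadence, the second (measures 31-40) with a perfect authentic cadence — a large antecedent–consequent pair, i.e. a double period.
Phrase 3 begins with the same material as phrase 1, making it parallel.

parallel double period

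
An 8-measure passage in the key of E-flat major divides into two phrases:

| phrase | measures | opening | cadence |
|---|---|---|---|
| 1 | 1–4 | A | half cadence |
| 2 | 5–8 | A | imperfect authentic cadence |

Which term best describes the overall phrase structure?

Phrase 1 ends with a half cadence (weaker) and phrase 2 with an imperfect authentic cadence (stronger): antecedent + consequent = a period.
The two phrases open with the same material (A / A), so the period is parallel.

parallel period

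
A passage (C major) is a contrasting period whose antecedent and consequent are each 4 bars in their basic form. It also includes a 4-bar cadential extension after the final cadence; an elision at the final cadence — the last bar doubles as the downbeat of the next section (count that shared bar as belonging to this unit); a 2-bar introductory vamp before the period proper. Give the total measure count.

14 measures

Basic contrasting period: 4 + 4 = 8 bars.
8 (basic form) + 4 (cadential extension) + 2 (introduction) = 14.
The elision shares a bar with the next section but does not change this unit's count.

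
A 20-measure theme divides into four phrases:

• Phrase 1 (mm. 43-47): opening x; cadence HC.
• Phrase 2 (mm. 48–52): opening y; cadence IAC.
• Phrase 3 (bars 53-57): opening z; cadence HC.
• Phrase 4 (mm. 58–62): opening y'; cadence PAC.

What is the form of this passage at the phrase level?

contrasting double period

Four phrases in two halves: the first half (mm. 43-52) ends with an imperfect authentic cadence, the second (mm. 53–62) with a perfect authentic cadence — a large antecedent–consequent pair, i.e. a double period.
Phrase 3 begins with different material from phrase 1, making it contrasting.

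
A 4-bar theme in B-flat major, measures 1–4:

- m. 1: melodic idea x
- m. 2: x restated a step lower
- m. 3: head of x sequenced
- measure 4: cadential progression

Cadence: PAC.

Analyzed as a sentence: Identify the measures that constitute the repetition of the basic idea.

measures 2–2

The presentation of a sentence is the basic idea (m. 1) plus its repetition (bar 2); the repetition of the basic idea is therefore bar 2.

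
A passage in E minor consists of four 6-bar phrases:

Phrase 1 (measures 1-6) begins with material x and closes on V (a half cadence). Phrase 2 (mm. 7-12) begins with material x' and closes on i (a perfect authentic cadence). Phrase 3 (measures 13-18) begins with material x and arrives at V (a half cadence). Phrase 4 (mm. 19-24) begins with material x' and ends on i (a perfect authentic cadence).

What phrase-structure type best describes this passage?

repeated period

The cadence pattern HC–PAC–HC–PAC is weak–strong twice, and phrases 3–4 restate phrases 1–2: a period heard twice, not a double period (which would end weakly at phrase 2).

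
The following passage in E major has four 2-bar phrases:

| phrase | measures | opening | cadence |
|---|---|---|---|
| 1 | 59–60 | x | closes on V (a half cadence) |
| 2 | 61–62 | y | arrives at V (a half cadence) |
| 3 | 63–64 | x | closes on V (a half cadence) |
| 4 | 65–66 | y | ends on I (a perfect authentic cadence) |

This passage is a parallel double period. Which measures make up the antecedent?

In a double period the four phrases pair into a large antecedent (phrases 1–2, ending half cadence) and a large consequent (phrases 3–4, ending perfect authentic cadence). The antecedent spans bars 59-62.

measures 59–62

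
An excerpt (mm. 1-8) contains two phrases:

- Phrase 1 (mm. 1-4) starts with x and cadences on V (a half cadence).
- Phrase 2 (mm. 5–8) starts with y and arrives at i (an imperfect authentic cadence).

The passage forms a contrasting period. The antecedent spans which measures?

The antecedent is the phrase ending with the weaker cadence (half cadence, phrase 1) and the consequent the one ending more conclusively (imperfect authentic cadence, phrase 2); the antecedent is mm. 1–4.

measures 1–4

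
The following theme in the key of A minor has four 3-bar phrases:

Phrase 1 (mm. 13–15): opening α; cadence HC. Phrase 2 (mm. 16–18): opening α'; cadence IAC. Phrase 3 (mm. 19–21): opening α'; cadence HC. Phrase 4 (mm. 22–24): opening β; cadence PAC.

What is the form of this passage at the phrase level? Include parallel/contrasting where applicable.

Four phrases in two halves: the first half (mm. 13–18) ends with an imperfect authentic cadence, the second (mm. 19–24) with a perfect authentic cadence — a large antecedent–consequent pair, i.e. a double period.
Phrase 3 begins with the same material as phrase 1, making it parallel.

parallel double period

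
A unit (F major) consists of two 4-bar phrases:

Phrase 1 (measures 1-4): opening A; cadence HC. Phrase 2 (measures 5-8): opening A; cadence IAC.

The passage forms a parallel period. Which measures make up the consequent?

measures 5–8

The antecedent is the phrase ending with the weaker cadence (half cadence, phrase 1) and the consequent the one ending more conclusively (imperfect authentic cadence, phrase 2); the consequent is bars 5–8.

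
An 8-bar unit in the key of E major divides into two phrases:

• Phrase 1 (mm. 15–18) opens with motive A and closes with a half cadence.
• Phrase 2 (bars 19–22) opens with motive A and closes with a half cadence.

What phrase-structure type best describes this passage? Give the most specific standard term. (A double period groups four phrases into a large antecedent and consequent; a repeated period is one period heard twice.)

Both phrases have the same opening (A) and the same cadence (half cadence): the second is a restatement, not a consequent, so this is a repeated phrase rather than a period.

repeated phrase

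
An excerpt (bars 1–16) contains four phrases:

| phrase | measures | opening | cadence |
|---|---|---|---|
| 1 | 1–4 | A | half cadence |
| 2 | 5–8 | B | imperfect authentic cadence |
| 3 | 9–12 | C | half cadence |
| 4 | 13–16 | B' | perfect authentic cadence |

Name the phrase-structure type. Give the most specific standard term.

contrasting double period

Four phrases in two halves: the first half (bars 1–8) ends with an imperfect authentic cadence, the second (measures 9–16) with a perfect authentic cadence — a large antecedent–consequent pair, i.e. a double period.
Phrase 3 begins with different material from phrase 1, making it contrasting.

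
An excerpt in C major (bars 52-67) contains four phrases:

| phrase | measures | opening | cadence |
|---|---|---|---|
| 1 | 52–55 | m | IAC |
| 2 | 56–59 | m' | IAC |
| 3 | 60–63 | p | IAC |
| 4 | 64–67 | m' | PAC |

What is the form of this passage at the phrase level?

Four phrases in two halves: the first half (mm. 52–59) ends with an imperfect authentic cadence, the second (mm. 60-67) with a perfect authentic cadence — a large antecedent–consequent pair, i.e. a double period.
Phrase 3 begins with different material from phrase 1, making it contrasting.

contrasting double period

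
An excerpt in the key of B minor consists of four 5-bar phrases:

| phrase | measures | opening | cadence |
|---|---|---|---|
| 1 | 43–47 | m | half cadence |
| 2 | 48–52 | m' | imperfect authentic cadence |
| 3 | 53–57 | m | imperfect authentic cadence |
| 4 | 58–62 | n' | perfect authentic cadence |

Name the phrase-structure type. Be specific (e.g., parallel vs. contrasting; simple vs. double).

Four phrases in two halves: the first half (mm. 43–52) ends with an imperfect authentic cadence, the second (measures 53–62) with a perfect authentic cadence — a large antecedent–consequent pair, i.e. a double period.
Phrase 3 begins with the same material as phrase 1, making it parallel.

parallel double period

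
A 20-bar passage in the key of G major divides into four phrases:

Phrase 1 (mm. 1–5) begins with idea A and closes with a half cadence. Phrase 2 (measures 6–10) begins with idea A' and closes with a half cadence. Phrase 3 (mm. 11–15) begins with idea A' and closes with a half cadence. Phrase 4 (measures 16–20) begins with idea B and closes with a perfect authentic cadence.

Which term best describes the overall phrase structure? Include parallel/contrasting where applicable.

parallel double period

Four phrases in two halves: the first half (bars 1–10) ends with a half cadence, the second (measures 11–20) with a perfect authentic cadence — a large antecedent–consequent pair, i.e. a double period.
Phrase 3 begins with the same material as phrase 1, making it parallel.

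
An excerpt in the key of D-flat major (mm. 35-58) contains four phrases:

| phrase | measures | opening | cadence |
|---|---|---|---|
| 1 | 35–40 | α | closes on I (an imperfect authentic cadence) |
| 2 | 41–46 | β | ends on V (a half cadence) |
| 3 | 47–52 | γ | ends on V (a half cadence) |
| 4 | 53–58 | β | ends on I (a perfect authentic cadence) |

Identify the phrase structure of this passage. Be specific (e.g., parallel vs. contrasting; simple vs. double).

contrasting double period

Four phrases in two halves: the first half (measures 35-46) ends with a half cadence, the second (bars 47–58) with a perfect authentic cadence — a large antecedent–consequent pair, i.e. a double period.
Phrase 3 begins with different material from phrase 1, making it contrasting.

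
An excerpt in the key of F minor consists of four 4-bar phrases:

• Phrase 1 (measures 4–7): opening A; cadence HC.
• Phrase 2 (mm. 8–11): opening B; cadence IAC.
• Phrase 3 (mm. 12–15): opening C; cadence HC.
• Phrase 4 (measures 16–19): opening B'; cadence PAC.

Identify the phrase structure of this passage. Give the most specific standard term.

contrasting double period

Four phrases in two halves: the first half (mm. 4-11) ends with an imperfect authentic cadence, the second (mm. 12-19) with a perfect authentic cadence — a large antecedent–consequent pair, i.e. a double period.
Phrase 3 begins with different material from phrase 1, making it contrasting.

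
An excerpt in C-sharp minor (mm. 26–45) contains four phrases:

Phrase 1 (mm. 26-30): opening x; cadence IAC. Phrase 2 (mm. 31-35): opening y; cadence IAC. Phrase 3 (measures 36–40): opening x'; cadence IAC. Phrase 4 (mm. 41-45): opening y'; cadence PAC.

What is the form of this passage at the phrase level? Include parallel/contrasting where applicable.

parallel double period

Four phrases in two halves: the first half (mm. 26–35) ends with an imperfect authentic cadence, the second (measures 36–45) with a perfect authentic cadence — a large antecedent–consequent pair, i.e. a double period.
Phrase 3 begins with the same material as phrase 1, making it parallel.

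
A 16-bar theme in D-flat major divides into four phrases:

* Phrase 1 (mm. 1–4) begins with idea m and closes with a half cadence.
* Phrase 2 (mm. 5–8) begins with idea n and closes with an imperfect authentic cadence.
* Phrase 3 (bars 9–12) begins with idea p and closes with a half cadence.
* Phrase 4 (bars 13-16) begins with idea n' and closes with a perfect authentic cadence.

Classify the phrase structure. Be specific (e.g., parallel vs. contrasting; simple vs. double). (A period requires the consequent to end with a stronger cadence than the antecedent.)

contrasting double period

Four phrases in two halves: the first half (measures 1–8) ends with an imperfect authentic cadence, the second (mm. 9–16) with a perfect authentic cadence — a large antecedent–consequent pair, i.e. a double period.
Phrase 3 begins with different material from phrase 1, making it contrasting.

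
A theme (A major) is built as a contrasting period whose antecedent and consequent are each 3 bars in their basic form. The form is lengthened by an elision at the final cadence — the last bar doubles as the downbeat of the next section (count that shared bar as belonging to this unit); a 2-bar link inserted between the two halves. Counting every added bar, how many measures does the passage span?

8 measures

Basic contrasting period: 3 + 3 = 6 bars.
6 (basic form) + 2 (link) = 8.
The elision shares a bar with the next section but does not change this unit's count.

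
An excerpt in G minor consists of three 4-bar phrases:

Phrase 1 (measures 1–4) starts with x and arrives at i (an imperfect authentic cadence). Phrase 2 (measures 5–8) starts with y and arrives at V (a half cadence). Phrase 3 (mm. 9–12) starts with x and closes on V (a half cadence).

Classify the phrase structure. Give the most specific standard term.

phrase group

The final phrase closes with a half cadence, which is not stronger than the preceding half cadence; the 3 phrases lack an overall antecedent–consequent design and so form a phrase group.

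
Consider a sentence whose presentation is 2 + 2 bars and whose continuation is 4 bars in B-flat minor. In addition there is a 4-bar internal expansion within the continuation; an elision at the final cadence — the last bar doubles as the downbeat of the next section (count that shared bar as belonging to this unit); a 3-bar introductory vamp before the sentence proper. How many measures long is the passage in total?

15 measures

Basic sentence: 2 + 2 + 4 = 8 bars.
8 (basic form) + 4 (internal expansion) + 3 (introduction) = 15.
The elision shares a bar with the next section but does not change this unit's count.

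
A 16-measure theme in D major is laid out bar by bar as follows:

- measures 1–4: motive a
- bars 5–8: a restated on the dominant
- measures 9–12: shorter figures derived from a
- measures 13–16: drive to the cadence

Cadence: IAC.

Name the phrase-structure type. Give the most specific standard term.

Basic idea (mm. 1–4) + its repetition (bars 5–8) form the presentation; fragmentation and cadence (bars 9-16) form the continuation — the 16-bar whole is a sentence.

sentence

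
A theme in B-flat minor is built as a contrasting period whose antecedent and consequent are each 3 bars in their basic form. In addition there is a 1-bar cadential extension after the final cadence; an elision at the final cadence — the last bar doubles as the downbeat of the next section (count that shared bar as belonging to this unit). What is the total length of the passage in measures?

Basic contrasting period: 3 + 3 = 6 bars.
6 (basic form) + 1 (cadential extension) = 7.
The elision shares a bar with the next section but does not change this unit's count.

7 measures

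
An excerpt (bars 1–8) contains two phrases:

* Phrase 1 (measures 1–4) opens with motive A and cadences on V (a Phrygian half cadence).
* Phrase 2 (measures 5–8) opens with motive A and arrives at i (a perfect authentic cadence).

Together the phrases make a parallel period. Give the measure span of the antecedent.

measures 1–4

The phrase ending with the weaker cadence (Phrygian half cadence) is the antecedent; the one ending more conclusively (perfect authentic cadence) is the consequent. The antecedent is measures 1–4.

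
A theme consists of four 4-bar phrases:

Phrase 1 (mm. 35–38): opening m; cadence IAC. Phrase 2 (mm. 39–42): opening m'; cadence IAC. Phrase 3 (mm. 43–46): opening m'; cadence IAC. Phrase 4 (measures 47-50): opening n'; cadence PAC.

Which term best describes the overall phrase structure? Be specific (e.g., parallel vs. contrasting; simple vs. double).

Four phrases in two halves: the first half (mm. 35–42) ends with an imperfect authentic cadence, the second (bars 43–50) with a perfect authentic cadence — a large antecedent–consequent pair, i.e. a double period.
Phrase 3 begins with the same material as phrase 1, making it parallel.

parallel double period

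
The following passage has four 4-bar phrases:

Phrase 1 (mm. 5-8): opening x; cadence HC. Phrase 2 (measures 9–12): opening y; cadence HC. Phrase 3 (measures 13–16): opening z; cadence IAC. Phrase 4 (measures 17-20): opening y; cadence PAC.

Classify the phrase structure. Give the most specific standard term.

contrasting double period

Four phrases in two halves: the first half (bars 5–12) ends with a half cadence, the second (bars 13-20) with a perfect authentic cadence — a large antecedent–consequent pair, i.e. a double period.
Phrase 3 begins with different material from phrase 1, making it contrasting.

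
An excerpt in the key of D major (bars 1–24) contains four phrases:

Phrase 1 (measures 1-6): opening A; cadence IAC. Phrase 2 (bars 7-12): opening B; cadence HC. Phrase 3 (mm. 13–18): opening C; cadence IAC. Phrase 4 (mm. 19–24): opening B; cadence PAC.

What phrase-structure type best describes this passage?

Four phrases in two halves: the first half (mm. 1-12) ends with a half cadence, the second (bars 13-24) with a perfect authentic cadence — a large antecedent–consequent pair, i.e. a double period.
Phrase 3 begins with different material from phrase 1, making it contrasting.

contrasting double period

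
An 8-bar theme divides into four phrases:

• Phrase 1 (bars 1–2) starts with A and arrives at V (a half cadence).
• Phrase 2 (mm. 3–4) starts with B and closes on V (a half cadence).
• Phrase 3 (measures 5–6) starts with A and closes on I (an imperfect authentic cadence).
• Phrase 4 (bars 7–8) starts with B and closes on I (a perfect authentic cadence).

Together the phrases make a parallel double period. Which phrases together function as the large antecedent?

In a double period the first pair of phrases (ending half cadence) is the large antecedent and the second pair (ending perfect authentic cadence) is the large consequent; the antecedent is phrases 1 and 2.

phrases 1 and 2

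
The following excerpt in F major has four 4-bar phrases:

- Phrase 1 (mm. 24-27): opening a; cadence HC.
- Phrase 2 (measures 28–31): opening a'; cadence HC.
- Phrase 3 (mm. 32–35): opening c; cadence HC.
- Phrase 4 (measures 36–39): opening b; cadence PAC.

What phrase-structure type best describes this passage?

contrasting double period

Four phrases in two halves: the first half (mm. 24–31) ends with a half cadence, the second (bars 32-39) with a perfect authentic cadence — a large antecedent–consequent pair, i.e. a double period.
Phrase 3 begins with different material from phrase 1, making it contrasting.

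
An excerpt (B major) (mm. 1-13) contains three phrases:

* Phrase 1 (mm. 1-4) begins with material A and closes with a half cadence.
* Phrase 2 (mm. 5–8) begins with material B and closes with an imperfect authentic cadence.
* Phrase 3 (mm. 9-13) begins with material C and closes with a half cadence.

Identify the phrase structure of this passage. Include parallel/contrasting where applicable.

The final phrase closes with a half cadence, which is not stronger than the preceding imperfect authentic cadence; the 3 phrases lack an overall antecedent–consequent design and so form a phrase group.

phrase group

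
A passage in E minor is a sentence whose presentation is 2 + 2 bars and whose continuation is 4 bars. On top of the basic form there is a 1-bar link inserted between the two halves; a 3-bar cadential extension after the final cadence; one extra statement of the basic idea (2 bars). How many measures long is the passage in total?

14 measures

Basic sentence: 2 + 2 + 4 = 8 bars.
8 (basic form) + 1 (link) + 3 (cadential extension) + 2 (extra statement) = 14.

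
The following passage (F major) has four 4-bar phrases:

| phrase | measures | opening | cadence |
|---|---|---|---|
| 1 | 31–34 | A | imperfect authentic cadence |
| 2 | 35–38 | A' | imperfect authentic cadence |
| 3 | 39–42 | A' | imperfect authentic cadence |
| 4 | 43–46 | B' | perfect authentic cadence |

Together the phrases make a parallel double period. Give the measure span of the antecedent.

measures 31–38

In a double period the first pair of phrases (ending imperfect authentic cadence) is the large antecedent and the second pair (ending perfect authentic cadence) is the large consequent; the antecedent is measures 31–38.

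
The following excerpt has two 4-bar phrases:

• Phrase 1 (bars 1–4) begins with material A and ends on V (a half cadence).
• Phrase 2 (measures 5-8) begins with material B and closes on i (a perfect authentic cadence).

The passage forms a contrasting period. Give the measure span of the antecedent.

measures 1–4

The antecedent is the phrase ending with the weaker cadence (half cadence, phrase 1) and the consequent the one ending more conclusively (perfect authentic cadence, phrase 2); the antecedent is measures 1–4.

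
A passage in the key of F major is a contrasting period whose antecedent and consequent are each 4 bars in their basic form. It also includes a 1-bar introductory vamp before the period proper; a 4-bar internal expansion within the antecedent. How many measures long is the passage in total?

Basic contrasting period: 4 + 4 = 8 bars.
8 (basic form) + 1 (introduction) + 4 (internal expansion) = 13.

13 measures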